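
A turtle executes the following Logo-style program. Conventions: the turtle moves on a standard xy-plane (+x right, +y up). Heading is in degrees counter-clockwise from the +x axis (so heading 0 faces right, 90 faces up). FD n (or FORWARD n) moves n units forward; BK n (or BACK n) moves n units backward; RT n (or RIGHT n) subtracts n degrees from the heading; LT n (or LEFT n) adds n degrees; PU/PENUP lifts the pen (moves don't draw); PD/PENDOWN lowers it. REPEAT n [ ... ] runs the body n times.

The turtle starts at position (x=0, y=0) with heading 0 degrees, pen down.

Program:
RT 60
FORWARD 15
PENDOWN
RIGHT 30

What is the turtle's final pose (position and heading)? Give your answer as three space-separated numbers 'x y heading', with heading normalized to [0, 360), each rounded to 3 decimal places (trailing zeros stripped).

Executing turtle program step by step:
Start: pos=(0,0), heading=0, pen down
RT 60: heading 0 -> 300
FD 15: (0,0) -> (7.5,-12.99) [heading=300, draw]
PD: pen down
RT 30: heading 300 -> 270
Final: pos=(7.5,-12.99), heading=270, 1 segment(s) drawn

Answer: 7.5 -12.99 270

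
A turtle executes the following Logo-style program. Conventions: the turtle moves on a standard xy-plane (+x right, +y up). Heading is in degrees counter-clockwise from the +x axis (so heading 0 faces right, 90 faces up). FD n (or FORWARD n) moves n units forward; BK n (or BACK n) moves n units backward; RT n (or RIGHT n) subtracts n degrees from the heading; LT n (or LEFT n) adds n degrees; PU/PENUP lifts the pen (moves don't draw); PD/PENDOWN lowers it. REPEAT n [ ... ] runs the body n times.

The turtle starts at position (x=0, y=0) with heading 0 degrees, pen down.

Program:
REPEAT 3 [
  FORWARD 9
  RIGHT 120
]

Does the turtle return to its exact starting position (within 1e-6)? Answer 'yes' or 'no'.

Executing turtle program step by step:
Start: pos=(0,0), heading=0, pen down
REPEAT 3 [
  -- iteration 1/3 --
  FD 9: (0,0) -> (9,0) [heading=0, draw]
  RT 120: heading 0 -> 240
  -- iteration 2/3 --
  FD 9: (9,0) -> (4.5,-7.794) [heading=240, draw]
  RT 120: heading 240 -> 120
  -- iteration 3/3 --
  FD 9: (4.5,-7.794) -> (0,0) [heading=120, draw]
  RT 120: heading 120 -> 0
]
Final: pos=(0,0), heading=0, 3 segment(s) drawn

Start position: (0, 0)
Final position: (0, 0)
Distance = 0; < 1e-6 -> CLOSED

Answer: yes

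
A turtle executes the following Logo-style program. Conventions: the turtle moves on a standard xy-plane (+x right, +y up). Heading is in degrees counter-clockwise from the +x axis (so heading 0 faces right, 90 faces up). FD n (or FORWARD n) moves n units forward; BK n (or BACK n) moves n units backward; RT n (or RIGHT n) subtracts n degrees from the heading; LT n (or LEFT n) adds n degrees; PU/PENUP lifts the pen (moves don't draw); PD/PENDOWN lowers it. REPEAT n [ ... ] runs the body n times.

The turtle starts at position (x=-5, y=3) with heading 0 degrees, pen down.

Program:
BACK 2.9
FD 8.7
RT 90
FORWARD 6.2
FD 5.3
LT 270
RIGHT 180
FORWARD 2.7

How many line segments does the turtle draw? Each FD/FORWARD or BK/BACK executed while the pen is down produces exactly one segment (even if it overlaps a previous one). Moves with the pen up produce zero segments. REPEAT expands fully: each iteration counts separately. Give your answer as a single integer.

Answer: 5

Derivation:
Executing turtle program step by step:
Start: pos=(-5,3), heading=0, pen down
BK 2.9: (-5,3) -> (-7.9,3) [heading=0, draw]
FD 8.7: (-7.9,3) -> (0.8,3) [heading=0, draw]
RT 90: heading 0 -> 270
FD 6.2: (0.8,3) -> (0.8,-3.2) [heading=270, draw]
FD 5.3: (0.8,-3.2) -> (0.8,-8.5) [heading=270, draw]
LT 270: heading 270 -> 180
RT 180: heading 180 -> 0
FD 2.7: (0.8,-8.5) -> (3.5,-8.5) [heading=0, draw]
Final: pos=(3.5,-8.5), heading=0, 5 segment(s) drawn
Segments drawn: 5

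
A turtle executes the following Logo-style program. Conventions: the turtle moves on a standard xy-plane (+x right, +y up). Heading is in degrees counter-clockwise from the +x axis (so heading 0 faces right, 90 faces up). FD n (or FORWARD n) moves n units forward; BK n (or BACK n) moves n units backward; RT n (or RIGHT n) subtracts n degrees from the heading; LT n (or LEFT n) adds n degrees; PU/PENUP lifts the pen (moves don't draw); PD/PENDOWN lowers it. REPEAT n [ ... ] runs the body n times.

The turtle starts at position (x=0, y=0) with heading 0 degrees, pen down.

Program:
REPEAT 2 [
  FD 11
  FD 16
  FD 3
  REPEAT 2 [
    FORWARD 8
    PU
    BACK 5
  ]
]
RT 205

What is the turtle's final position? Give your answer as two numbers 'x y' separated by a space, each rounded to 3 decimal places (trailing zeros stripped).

Executing turtle program step by step:
Start: pos=(0,0), heading=0, pen down
REPEAT 2 [
  -- iteration 1/2 --
  FD 11: (0,0) -> (11,0) [heading=0, draw]
  FD 16: (11,0) -> (27,0) [heading=0, draw]
  FD 3: (27,0) -> (30,0) [heading=0, draw]
  REPEAT 2 [
    -- iteration 1/2 --
    FD 8: (30,0) -> (38,0) [heading=0, draw]
    PU: pen up
    BK 5: (38,0) -> (33,0) [heading=0, move]
    -- iteration 2/2 --
    FD 8: (33,0) -> (41,0) [heading=0, move]
    PU: pen up
    BK 5: (41,0) -> (36,0) [heading=0, move]
  ]
  -- iteration 2/2 --
  FD 11: (36,0) -> (47,0) [heading=0, move]
  FD 16: (47,0) -> (63,0) [heading=0, move]
  FD 3: (63,0) -> (66,0) [heading=0, move]
  REPEAT 2 [
    -- iteration 1/2 --
    FD 8: (66,0) -> (74,0) [heading=0, move]
    PU: pen up
    BK 5: (74,0) -> (69,0) [heading=0, move]
    -- iteration 2/2 --
    FD 8: (69,0) -> (77,0) [heading=0, move]
    PU: pen up
    BK 5: (77,0) -> (72,0) [heading=0, move]
  ]
]
RT 205: heading 0 -> 155
Final: pos=(72,0), heading=155, 4 segment(s) drawn

Answer: 72 0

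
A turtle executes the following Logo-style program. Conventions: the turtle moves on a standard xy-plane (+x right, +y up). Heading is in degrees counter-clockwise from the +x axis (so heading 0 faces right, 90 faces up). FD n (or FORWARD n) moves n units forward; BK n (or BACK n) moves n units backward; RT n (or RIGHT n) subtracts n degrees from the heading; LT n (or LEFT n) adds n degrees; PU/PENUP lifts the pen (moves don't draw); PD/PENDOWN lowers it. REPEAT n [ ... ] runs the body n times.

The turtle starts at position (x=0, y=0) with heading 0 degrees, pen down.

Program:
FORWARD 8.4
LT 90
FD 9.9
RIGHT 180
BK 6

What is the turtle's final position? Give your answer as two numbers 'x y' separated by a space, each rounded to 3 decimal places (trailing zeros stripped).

Answer: 8.4 15.9

Derivation:
Executing turtle program step by step:
Start: pos=(0,0), heading=0, pen down
FD 8.4: (0,0) -> (8.4,0) [heading=0, draw]
LT 90: heading 0 -> 90
FD 9.9: (8.4,0) -> (8.4,9.9) [heading=90, draw]
RT 180: heading 90 -> 270
BK 6: (8.4,9.9) -> (8.4,15.9) [heading=270, draw]
Final: pos=(8.4,15.9), heading=270, 3 segment(s) drawn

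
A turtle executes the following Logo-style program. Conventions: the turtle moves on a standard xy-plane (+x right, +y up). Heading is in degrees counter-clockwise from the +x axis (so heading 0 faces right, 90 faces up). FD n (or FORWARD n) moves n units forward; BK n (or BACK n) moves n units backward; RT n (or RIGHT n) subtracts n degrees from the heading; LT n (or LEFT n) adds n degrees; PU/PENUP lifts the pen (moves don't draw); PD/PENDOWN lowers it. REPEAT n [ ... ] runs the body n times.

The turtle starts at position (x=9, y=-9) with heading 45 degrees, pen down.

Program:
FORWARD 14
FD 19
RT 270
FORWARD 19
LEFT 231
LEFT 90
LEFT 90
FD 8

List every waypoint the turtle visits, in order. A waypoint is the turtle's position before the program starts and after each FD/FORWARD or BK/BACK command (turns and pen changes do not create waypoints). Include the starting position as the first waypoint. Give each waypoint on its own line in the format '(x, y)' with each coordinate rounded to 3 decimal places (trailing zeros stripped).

Answer: (9, -9)
(18.899, 0.899)
(32.335, 14.335)
(18.899, 27.77)
(10.943, 26.933)

Derivation:
Executing turtle program step by step:
Start: pos=(9,-9), heading=45, pen down
FD 14: (9,-9) -> (18.899,0.899) [heading=45, draw]
FD 19: (18.899,0.899) -> (32.335,14.335) [heading=45, draw]
RT 270: heading 45 -> 135
FD 19: (32.335,14.335) -> (18.899,27.77) [heading=135, draw]
LT 231: heading 135 -> 6
LT 90: heading 6 -> 96
LT 90: heading 96 -> 186
FD 8: (18.899,27.77) -> (10.943,26.933) [heading=186, draw]
Final: pos=(10.943,26.933), heading=186, 4 segment(s) drawn
Waypoints (5 total):
(9, -9)
(18.899, 0.899)
(32.335, 14.335)
(18.899, 27.77)
(10.943, 26.933)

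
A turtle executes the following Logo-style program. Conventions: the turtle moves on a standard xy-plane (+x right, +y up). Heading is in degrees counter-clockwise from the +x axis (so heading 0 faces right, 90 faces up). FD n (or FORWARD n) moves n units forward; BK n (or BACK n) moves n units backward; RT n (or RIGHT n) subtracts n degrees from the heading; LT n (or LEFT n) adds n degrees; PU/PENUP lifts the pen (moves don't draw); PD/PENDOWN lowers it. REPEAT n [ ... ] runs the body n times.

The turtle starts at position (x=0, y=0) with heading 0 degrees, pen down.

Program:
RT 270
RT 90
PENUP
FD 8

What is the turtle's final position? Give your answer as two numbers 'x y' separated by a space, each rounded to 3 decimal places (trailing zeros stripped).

Answer: 8 0

Derivation:
Executing turtle program step by step:
Start: pos=(0,0), heading=0, pen down
RT 270: heading 0 -> 90
RT 90: heading 90 -> 0
PU: pen up
FD 8: (0,0) -> (8,0) [heading=0, move]
Final: pos=(8,0), heading=0, 0 segment(s) drawn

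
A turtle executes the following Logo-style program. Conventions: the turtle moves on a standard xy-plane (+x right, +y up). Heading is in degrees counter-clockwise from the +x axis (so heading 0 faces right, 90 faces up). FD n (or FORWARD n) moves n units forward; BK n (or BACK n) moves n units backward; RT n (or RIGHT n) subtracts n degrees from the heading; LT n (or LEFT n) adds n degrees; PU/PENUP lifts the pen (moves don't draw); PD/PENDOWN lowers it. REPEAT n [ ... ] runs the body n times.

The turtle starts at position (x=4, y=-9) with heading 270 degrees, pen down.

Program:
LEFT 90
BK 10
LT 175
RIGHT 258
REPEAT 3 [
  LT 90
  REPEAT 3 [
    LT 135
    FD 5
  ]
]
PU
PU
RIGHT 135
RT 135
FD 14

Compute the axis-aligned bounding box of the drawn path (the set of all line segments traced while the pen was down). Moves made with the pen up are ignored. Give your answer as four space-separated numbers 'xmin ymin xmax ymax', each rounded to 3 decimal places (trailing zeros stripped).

Executing turtle program step by step:
Start: pos=(4,-9), heading=270, pen down
LT 90: heading 270 -> 0
BK 10: (4,-9) -> (-6,-9) [heading=0, draw]
LT 175: heading 0 -> 175
RT 258: heading 175 -> 277
REPEAT 3 [
  -- iteration 1/3 --
  LT 90: heading 277 -> 7
  REPEAT 3 [
    -- iteration 1/3 --
    LT 135: heading 7 -> 142
    FD 5: (-6,-9) -> (-9.94,-5.922) [heading=142, draw]
    -- iteration 2/3 --
    LT 135: heading 142 -> 277
    FD 5: (-9.94,-5.922) -> (-9.331,-10.884) [heading=277, draw]
    -- iteration 3/3 --
    LT 135: heading 277 -> 52
    FD 5: (-9.331,-10.884) -> (-6.252,-6.944) [heading=52, draw]
  ]
  -- iteration 2/3 --
  LT 90: heading 52 -> 142
  REPEAT 3 [
    -- iteration 1/3 --
    LT 135: heading 142 -> 277
    FD 5: (-6.252,-6.944) -> (-5.643,-11.907) [heading=277, draw]
    -- iteration 2/3 --
    LT 135: heading 277 -> 52
    FD 5: (-5.643,-11.907) -> (-2.565,-7.967) [heading=52, draw]
    -- iteration 3/3 --
    LT 135: heading 52 -> 187
    FD 5: (-2.565,-7.967) -> (-7.527,-8.576) [heading=187, draw]
  ]
  -- iteration 3/3 --
  LT 90: heading 187 -> 277
  REPEAT 3 [
    -- iteration 1/3 --
    LT 135: heading 277 -> 52
    FD 5: (-7.527,-8.576) -> (-4.449,-4.636) [heading=52, draw]
    -- iteration 2/3 --
    LT 135: heading 52 -> 187
    FD 5: (-4.449,-4.636) -> (-9.412,-5.246) [heading=187, draw]
    -- iteration 3/3 --
    LT 135: heading 187 -> 322
    FD 5: (-9.412,-5.246) -> (-5.472,-8.324) [heading=322, draw]
  ]
]
PU: pen up
PU: pen up
RT 135: heading 322 -> 187
RT 135: heading 187 -> 52
FD 14: (-5.472,-8.324) -> (3.147,2.708) [heading=52, move]
Final: pos=(3.147,2.708), heading=52, 10 segment(s) drawn

Segment endpoints: x in {-9.94, -9.412, -9.331, -7.527, -6.252, -6, -5.643, -5.472, -4.449, -2.565, 4}, y in {-11.907, -10.884, -9, -9, -8.576, -8.324, -7.967, -6.944, -5.922, -5.246, -4.636}
xmin=-9.94, ymin=-11.907, xmax=4, ymax=-4.636

Answer: -9.94 -11.907 4 -4.636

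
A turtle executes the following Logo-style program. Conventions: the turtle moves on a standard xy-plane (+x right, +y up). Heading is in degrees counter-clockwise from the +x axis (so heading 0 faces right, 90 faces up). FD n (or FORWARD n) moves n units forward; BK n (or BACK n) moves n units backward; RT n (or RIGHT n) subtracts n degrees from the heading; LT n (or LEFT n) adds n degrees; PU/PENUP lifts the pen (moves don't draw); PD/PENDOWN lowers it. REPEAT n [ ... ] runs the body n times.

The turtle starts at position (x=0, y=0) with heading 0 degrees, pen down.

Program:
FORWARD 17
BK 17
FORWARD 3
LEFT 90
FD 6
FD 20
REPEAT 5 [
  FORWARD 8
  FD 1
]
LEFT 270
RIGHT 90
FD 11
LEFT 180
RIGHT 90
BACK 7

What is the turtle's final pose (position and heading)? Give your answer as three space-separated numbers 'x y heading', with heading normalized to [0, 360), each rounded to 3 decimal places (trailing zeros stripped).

Answer: -4 60 0

Derivation:
Executing turtle program step by step:
Start: pos=(0,0), heading=0, pen down
FD 17: (0,0) -> (17,0) [heading=0, draw]
BK 17: (17,0) -> (0,0) [heading=0, draw]
FD 3: (0,0) -> (3,0) [heading=0, draw]
LT 90: heading 0 -> 90
FD 6: (3,0) -> (3,6) [heading=90, draw]
FD 20: (3,6) -> (3,26) [heading=90, draw]
REPEAT 5 [
  -- iteration 1/5 --
  FD 8: (3,26) -> (3,34) [heading=90, draw]
  FD 1: (3,34) -> (3,35) [heading=90, draw]
  -- iteration 2/5 --
  FD 8: (3,35) -> (3,43) [heading=90, draw]
  FD 1: (3,43) -> (3,44) [heading=90, draw]
  -- iteration 3/5 --
  FD 8: (3,44) -> (3,52) [heading=90, draw]
  FD 1: (3,52) -> (3,53) [heading=90, draw]
  -- iteration 4/5 --
  FD 8: (3,53) -> (3,61) [heading=90, draw]
  FD 1: (3,61) -> (3,62) [heading=90, draw]
  -- iteration 5/5 --
  FD 8: (3,62) -> (3,70) [heading=90, draw]
  FD 1: (3,70) -> (3,71) [heading=90, draw]
]
LT 270: heading 90 -> 0
RT 90: heading 0 -> 270
FD 11: (3,71) -> (3,60) [heading=270, draw]
LT 180: heading 270 -> 90
RT 90: heading 90 -> 0
BK 7: (3,60) -> (-4,60) [heading=0, draw]
Final: pos=(-4,60), heading=0, 17 segment(s) drawn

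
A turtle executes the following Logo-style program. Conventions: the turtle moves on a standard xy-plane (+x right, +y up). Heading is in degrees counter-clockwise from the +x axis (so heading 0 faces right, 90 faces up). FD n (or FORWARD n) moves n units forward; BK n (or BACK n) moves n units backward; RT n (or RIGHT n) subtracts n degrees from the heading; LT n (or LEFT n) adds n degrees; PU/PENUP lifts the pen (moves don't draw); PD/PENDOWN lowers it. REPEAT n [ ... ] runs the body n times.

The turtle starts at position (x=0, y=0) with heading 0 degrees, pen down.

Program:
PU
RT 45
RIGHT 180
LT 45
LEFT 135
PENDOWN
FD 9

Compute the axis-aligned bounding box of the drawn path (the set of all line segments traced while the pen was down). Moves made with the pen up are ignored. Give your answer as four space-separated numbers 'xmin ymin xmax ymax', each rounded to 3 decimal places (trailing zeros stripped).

Executing turtle program step by step:
Start: pos=(0,0), heading=0, pen down
PU: pen up
RT 45: heading 0 -> 315
RT 180: heading 315 -> 135
LT 45: heading 135 -> 180
LT 135: heading 180 -> 315
PD: pen down
FD 9: (0,0) -> (6.364,-6.364) [heading=315, draw]
Final: pos=(6.364,-6.364), heading=315, 1 segment(s) drawn

Segment endpoints: x in {0, 6.364}, y in {-6.364, 0}
xmin=0, ymin=-6.364, xmax=6.364, ymax=0

Answer: 0 -6.364 6.364 0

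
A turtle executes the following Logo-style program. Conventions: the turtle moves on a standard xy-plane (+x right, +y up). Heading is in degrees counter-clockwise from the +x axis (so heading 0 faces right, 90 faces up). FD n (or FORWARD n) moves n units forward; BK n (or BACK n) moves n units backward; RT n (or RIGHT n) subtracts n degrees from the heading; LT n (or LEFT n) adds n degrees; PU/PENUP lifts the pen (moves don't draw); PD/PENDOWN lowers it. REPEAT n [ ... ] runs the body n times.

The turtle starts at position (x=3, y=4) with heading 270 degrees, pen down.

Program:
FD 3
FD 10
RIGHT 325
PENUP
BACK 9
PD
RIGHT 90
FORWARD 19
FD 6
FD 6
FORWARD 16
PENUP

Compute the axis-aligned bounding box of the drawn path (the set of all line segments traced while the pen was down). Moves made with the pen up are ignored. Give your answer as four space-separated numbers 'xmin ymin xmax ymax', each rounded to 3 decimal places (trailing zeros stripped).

Executing turtle program step by step:
Start: pos=(3,4), heading=270, pen down
FD 3: (3,4) -> (3,1) [heading=270, draw]
FD 10: (3,1) -> (3,-9) [heading=270, draw]
RT 325: heading 270 -> 305
PU: pen up
BK 9: (3,-9) -> (-2.162,-1.628) [heading=305, move]
PD: pen down
RT 90: heading 305 -> 215
FD 19: (-2.162,-1.628) -> (-17.726,-12.526) [heading=215, draw]
FD 6: (-17.726,-12.526) -> (-22.641,-15.967) [heading=215, draw]
FD 6: (-22.641,-15.967) -> (-27.556,-19.409) [heading=215, draw]
FD 16: (-27.556,-19.409) -> (-40.662,-28.586) [heading=215, draw]
PU: pen up
Final: pos=(-40.662,-28.586), heading=215, 6 segment(s) drawn

Segment endpoints: x in {-40.662, -27.556, -22.641, -17.726, -2.162, 3, 3, 3}, y in {-28.586, -19.409, -15.967, -12.526, -9, -1.628, 1, 4}
xmin=-40.662, ymin=-28.586, xmax=3, ymax=4

Answer: -40.662 -28.586 3 4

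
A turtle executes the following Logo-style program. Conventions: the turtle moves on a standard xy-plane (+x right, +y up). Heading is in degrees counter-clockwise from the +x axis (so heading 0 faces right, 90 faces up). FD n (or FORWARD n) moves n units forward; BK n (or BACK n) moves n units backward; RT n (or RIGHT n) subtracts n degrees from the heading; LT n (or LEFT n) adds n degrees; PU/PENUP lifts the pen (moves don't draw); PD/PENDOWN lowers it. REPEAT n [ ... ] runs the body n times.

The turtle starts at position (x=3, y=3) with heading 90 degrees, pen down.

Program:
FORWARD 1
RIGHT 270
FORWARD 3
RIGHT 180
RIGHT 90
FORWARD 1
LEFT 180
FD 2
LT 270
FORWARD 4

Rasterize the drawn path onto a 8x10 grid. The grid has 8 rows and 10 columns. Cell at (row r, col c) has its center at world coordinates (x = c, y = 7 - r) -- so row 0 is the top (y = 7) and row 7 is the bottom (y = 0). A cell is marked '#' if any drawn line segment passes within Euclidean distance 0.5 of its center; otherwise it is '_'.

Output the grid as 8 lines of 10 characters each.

Answer: __________
__________
#####_____
####______
#__#______
__________
__________
__________

Derivation:
Segment 0: (3,3) -> (3,4)
Segment 1: (3,4) -> (0,4)
Segment 2: (0,4) -> (0,3)
Segment 3: (0,3) -> (-0,5)
Segment 4: (-0,5) -> (4,5)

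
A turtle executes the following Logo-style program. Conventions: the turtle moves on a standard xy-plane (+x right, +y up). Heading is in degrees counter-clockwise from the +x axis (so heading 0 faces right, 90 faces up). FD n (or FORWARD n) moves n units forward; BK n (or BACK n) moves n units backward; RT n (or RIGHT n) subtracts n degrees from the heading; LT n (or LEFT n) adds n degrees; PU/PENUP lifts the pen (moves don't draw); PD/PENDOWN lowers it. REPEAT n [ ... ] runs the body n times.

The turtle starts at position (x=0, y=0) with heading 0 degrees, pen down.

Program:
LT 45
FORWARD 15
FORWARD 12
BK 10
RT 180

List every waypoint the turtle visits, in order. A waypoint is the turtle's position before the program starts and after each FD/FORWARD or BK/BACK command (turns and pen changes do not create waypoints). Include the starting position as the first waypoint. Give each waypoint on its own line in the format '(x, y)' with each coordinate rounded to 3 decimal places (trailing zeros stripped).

Answer: (0, 0)
(10.607, 10.607)
(19.092, 19.092)
(12.021, 12.021)

Derivation:
Executing turtle program step by step:
Start: pos=(0,0), heading=0, pen down
LT 45: heading 0 -> 45
FD 15: (0,0) -> (10.607,10.607) [heading=45, draw]
FD 12: (10.607,10.607) -> (19.092,19.092) [heading=45, draw]
BK 10: (19.092,19.092) -> (12.021,12.021) [heading=45, draw]
RT 180: heading 45 -> 225
Final: pos=(12.021,12.021), heading=225, 3 segment(s) drawn
Waypoints (4 total):
(0, 0)
(10.607, 10.607)
(19.092, 19.092)
(12.021, 12.021)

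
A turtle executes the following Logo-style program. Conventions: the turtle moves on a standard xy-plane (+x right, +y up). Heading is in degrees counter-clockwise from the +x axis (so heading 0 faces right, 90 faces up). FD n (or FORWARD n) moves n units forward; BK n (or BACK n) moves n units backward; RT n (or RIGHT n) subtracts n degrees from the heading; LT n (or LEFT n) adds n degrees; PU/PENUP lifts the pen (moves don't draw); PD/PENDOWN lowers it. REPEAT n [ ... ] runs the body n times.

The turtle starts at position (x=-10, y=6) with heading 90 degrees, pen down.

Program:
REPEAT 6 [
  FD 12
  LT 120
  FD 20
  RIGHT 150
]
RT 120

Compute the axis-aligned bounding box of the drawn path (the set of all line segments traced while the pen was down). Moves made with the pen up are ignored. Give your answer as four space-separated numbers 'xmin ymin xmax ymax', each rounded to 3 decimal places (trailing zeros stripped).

Answer: -48.249 6 -10 72.641

Derivation:
Executing turtle program step by step:
Start: pos=(-10,6), heading=90, pen down
REPEAT 6 [
  -- iteration 1/6 --
  FD 12: (-10,6) -> (-10,18) [heading=90, draw]
  LT 120: heading 90 -> 210
  FD 20: (-10,18) -> (-27.321,8) [heading=210, draw]
  RT 150: heading 210 -> 60
  -- iteration 2/6 --
  FD 12: (-27.321,8) -> (-21.321,18.392) [heading=60, draw]
  LT 120: heading 60 -> 180
  FD 20: (-21.321,18.392) -> (-41.321,18.392) [heading=180, draw]
  RT 150: heading 180 -> 30
  -- iteration 3/6 --
  FD 12: (-41.321,18.392) -> (-30.928,24.392) [heading=30, draw]
  LT 120: heading 30 -> 150
  FD 20: (-30.928,24.392) -> (-48.249,34.392) [heading=150, draw]
  RT 150: heading 150 -> 0
  -- iteration 4/6 --
  FD 12: (-48.249,34.392) -> (-36.249,34.392) [heading=0, draw]
  LT 120: heading 0 -> 120
  FD 20: (-36.249,34.392) -> (-46.249,51.713) [heading=120, draw]
  RT 150: heading 120 -> 330
  -- iteration 5/6 --
  FD 12: (-46.249,51.713) -> (-35.856,45.713) [heading=330, draw]
  LT 120: heading 330 -> 90
  FD 20: (-35.856,45.713) -> (-35.856,65.713) [heading=90, draw]
  RT 150: heading 90 -> 300
  -- iteration 6/6 --
  FD 12: (-35.856,65.713) -> (-29.856,55.321) [heading=300, draw]
  LT 120: heading 300 -> 60
  FD 20: (-29.856,55.321) -> (-19.856,72.641) [heading=60, draw]
  RT 150: heading 60 -> 270
]
RT 120: heading 270 -> 150
Final: pos=(-19.856,72.641), heading=150, 12 segment(s) drawn

Segment endpoints: x in {-48.249, -46.249, -41.321, -36.249, -35.856, -30.928, -29.856, -27.321, -21.321, -19.856, -10}, y in {6, 8, 18, 18.392, 18.392, 24.392, 34.392, 45.713, 51.713, 55.321, 65.713, 72.641}
xmin=-48.249, ymin=6, xmax=-10, ymax=72.641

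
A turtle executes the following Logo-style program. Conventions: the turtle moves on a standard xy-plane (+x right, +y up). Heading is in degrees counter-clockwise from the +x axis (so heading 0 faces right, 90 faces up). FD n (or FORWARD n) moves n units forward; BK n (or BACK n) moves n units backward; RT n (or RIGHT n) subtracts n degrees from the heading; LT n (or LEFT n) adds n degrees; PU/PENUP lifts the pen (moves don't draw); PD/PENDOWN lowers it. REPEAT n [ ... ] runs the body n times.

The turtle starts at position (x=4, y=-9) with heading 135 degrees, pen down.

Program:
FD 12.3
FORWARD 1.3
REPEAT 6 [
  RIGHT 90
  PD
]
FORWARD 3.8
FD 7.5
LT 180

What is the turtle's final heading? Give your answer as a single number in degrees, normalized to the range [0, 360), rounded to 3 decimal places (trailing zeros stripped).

Executing turtle program step by step:
Start: pos=(4,-9), heading=135, pen down
FD 12.3: (4,-9) -> (-4.697,-0.303) [heading=135, draw]
FD 1.3: (-4.697,-0.303) -> (-5.617,0.617) [heading=135, draw]
REPEAT 6 [
  -- iteration 1/6 --
  RT 90: heading 135 -> 45
  PD: pen down
  -- iteration 2/6 --
  RT 90: heading 45 -> 315
  PD: pen down
  -- iteration 3/6 --
  RT 90: heading 315 -> 225
  PD: pen down
  -- iteration 4/6 --
  RT 90: heading 225 -> 135
  PD: pen down
  -- iteration 5/6 --
  RT 90: heading 135 -> 45
  PD: pen down
  -- iteration 6/6 --
  RT 90: heading 45 -> 315
  PD: pen down
]
FD 3.8: (-5.617,0.617) -> (-2.93,-2.07) [heading=315, draw]
FD 7.5: (-2.93,-2.07) -> (2.374,-7.374) [heading=315, draw]
LT 180: heading 315 -> 135
Final: pos=(2.374,-7.374), heading=135, 4 segment(s) drawn

Answer: 135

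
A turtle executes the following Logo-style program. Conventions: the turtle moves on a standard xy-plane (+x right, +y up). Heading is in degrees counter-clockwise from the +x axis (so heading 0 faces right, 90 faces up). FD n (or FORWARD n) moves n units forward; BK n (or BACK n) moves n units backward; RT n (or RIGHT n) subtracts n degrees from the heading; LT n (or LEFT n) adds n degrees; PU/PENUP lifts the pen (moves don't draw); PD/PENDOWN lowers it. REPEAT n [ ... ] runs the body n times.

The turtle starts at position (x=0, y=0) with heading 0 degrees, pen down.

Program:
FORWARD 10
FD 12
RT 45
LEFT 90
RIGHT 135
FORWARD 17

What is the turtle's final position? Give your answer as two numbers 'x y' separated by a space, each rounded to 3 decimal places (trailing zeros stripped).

Executing turtle program step by step:
Start: pos=(0,0), heading=0, pen down
FD 10: (0,0) -> (10,0) [heading=0, draw]
FD 12: (10,0) -> (22,0) [heading=0, draw]
RT 45: heading 0 -> 315
LT 90: heading 315 -> 45
RT 135: heading 45 -> 270
FD 17: (22,0) -> (22,-17) [heading=270, draw]
Final: pos=(22,-17), heading=270, 3 segment(s) drawn

Answer: 22 -17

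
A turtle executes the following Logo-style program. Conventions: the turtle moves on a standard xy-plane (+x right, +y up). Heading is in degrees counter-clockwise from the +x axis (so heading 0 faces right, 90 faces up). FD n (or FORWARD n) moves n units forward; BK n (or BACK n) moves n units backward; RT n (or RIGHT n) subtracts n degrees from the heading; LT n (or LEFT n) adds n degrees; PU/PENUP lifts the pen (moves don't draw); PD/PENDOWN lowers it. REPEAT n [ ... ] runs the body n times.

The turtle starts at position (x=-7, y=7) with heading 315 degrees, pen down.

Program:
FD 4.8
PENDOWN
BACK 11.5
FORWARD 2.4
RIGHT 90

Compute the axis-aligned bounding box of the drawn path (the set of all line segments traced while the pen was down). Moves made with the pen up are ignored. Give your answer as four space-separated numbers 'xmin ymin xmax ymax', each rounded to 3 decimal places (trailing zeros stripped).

Answer: -11.738 3.606 -3.606 11.738

Derivation:
Executing turtle program step by step:
Start: pos=(-7,7), heading=315, pen down
FD 4.8: (-7,7) -> (-3.606,3.606) [heading=315, draw]
PD: pen down
BK 11.5: (-3.606,3.606) -> (-11.738,11.738) [heading=315, draw]
FD 2.4: (-11.738,11.738) -> (-10.041,10.041) [heading=315, draw]
RT 90: heading 315 -> 225
Final: pos=(-10.041,10.041), heading=225, 3 segment(s) drawn

Segment endpoints: x in {-11.738, -10.041, -7, -3.606}, y in {3.606, 7, 10.041, 11.738}
xmin=-11.738, ymin=3.606, xmax=-3.606, ymax=11.738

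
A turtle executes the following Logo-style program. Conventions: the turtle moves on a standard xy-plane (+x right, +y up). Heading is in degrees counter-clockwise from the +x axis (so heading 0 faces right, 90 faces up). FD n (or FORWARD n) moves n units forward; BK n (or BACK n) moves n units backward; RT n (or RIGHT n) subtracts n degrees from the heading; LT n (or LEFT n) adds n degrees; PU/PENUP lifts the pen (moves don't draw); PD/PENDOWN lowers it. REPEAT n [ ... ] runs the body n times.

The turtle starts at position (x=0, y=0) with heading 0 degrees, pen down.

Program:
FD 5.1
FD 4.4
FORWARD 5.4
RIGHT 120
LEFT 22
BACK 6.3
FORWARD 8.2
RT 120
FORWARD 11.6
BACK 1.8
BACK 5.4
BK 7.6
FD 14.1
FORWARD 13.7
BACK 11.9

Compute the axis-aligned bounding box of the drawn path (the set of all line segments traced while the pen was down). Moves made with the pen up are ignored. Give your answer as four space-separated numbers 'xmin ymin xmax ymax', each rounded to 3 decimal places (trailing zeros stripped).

Executing turtle program step by step:
Start: pos=(0,0), heading=0, pen down
FD 5.1: (0,0) -> (5.1,0) [heading=0, draw]
FD 4.4: (5.1,0) -> (9.5,0) [heading=0, draw]
FD 5.4: (9.5,0) -> (14.9,0) [heading=0, draw]
RT 120: heading 0 -> 240
LT 22: heading 240 -> 262
BK 6.3: (14.9,0) -> (15.777,6.239) [heading=262, draw]
FD 8.2: (15.777,6.239) -> (14.636,-1.882) [heading=262, draw]
RT 120: heading 262 -> 142
FD 11.6: (14.636,-1.882) -> (5.495,5.26) [heading=142, draw]
BK 1.8: (5.495,5.26) -> (6.913,4.152) [heading=142, draw]
BK 5.4: (6.913,4.152) -> (11.168,0.827) [heading=142, draw]
BK 7.6: (11.168,0.827) -> (17.157,-3.852) [heading=142, draw]
FD 14.1: (17.157,-3.852) -> (6.046,4.829) [heading=142, draw]
FD 13.7: (6.046,4.829) -> (-4.749,13.264) [heading=142, draw]
BK 11.9: (-4.749,13.264) -> (4.628,5.937) [heading=142, draw]
Final: pos=(4.628,5.937), heading=142, 12 segment(s) drawn

Segment endpoints: x in {-4.749, 0, 4.628, 5.1, 5.495, 6.046, 6.913, 9.5, 11.168, 14.636, 14.9, 15.777, 17.157}, y in {-3.852, -1.882, 0, 0.827, 4.152, 4.829, 5.26, 5.937, 6.239, 13.264}
xmin=-4.749, ymin=-3.852, xmax=17.157, ymax=13.264

Answer: -4.749 -3.852 17.157 13.264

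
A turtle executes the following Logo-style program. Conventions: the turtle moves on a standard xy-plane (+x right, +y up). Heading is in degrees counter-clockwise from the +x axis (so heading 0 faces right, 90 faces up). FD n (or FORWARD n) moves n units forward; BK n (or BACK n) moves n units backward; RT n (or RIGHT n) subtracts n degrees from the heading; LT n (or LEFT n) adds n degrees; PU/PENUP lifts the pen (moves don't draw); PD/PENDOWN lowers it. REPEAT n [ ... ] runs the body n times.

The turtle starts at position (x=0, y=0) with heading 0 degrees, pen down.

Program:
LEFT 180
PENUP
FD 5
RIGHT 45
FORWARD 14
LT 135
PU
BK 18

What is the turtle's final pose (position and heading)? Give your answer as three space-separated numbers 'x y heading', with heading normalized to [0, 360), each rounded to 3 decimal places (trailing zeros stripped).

Answer: -14.899 27.899 270

Derivation:
Executing turtle program step by step:
Start: pos=(0,0), heading=0, pen down
LT 180: heading 0 -> 180
PU: pen up
FD 5: (0,0) -> (-5,0) [heading=180, move]
RT 45: heading 180 -> 135
FD 14: (-5,0) -> (-14.899,9.899) [heading=135, move]
LT 135: heading 135 -> 270
PU: pen up
BK 18: (-14.899,9.899) -> (-14.899,27.899) [heading=270, move]
Final: pos=(-14.899,27.899), heading=270, 0 segment(s) drawn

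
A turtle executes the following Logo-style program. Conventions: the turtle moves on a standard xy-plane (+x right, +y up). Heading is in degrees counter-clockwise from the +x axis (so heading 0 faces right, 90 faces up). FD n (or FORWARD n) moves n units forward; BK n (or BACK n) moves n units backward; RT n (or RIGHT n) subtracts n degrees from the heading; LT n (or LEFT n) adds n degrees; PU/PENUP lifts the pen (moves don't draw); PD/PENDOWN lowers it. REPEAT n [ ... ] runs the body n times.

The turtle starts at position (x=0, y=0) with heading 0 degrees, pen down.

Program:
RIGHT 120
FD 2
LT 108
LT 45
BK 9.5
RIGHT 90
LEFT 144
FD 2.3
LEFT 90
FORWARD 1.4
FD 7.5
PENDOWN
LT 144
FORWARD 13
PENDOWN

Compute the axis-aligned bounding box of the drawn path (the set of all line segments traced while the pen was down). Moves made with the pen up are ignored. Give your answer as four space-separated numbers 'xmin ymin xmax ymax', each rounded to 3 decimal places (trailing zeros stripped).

Executing turtle program step by step:
Start: pos=(0,0), heading=0, pen down
RT 120: heading 0 -> 240
FD 2: (0,0) -> (-1,-1.732) [heading=240, draw]
LT 108: heading 240 -> 348
LT 45: heading 348 -> 33
BK 9.5: (-1,-1.732) -> (-8.967,-6.906) [heading=33, draw]
RT 90: heading 33 -> 303
LT 144: heading 303 -> 87
FD 2.3: (-8.967,-6.906) -> (-8.847,-4.609) [heading=87, draw]
LT 90: heading 87 -> 177
FD 1.4: (-8.847,-4.609) -> (-10.245,-4.536) [heading=177, draw]
FD 7.5: (-10.245,-4.536) -> (-17.735,-4.143) [heading=177, draw]
PD: pen down
LT 144: heading 177 -> 321
FD 13: (-17.735,-4.143) -> (-7.632,-12.325) [heading=321, draw]
PD: pen down
Final: pos=(-7.632,-12.325), heading=321, 6 segment(s) drawn

Segment endpoints: x in {-17.735, -10.245, -8.967, -8.847, -7.632, -1, 0}, y in {-12.325, -6.906, -4.609, -4.536, -4.143, -1.732, 0}
xmin=-17.735, ymin=-12.325, xmax=0, ymax=0

Answer: -17.735 -12.325 0 0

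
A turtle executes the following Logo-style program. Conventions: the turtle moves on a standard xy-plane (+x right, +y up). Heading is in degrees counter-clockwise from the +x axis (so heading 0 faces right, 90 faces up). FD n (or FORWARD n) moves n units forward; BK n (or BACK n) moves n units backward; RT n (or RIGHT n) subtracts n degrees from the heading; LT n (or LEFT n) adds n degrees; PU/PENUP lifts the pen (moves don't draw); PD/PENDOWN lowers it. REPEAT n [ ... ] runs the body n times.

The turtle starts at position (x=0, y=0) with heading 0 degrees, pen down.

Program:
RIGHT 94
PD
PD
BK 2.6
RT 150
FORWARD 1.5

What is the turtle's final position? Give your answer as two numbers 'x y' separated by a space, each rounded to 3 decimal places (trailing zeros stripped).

Executing turtle program step by step:
Start: pos=(0,0), heading=0, pen down
RT 94: heading 0 -> 266
PD: pen down
PD: pen down
BK 2.6: (0,0) -> (0.181,2.594) [heading=266, draw]
RT 150: heading 266 -> 116
FD 1.5: (0.181,2.594) -> (-0.476,3.942) [heading=116, draw]
Final: pos=(-0.476,3.942), heading=116, 2 segment(s) drawn

Answer: -0.476 3.942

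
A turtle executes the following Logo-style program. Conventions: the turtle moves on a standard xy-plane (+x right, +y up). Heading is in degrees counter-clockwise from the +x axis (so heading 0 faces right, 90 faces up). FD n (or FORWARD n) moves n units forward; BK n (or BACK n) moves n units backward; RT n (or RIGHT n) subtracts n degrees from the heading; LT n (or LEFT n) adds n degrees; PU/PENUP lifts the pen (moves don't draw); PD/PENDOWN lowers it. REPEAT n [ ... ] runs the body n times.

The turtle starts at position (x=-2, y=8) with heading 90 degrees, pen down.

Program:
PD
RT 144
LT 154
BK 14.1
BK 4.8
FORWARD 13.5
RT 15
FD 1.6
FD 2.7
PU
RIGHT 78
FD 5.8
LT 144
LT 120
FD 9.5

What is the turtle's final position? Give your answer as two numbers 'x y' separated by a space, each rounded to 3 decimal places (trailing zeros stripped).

Answer: 5.235 -1.826

Derivation:
Executing turtle program step by step:
Start: pos=(-2,8), heading=90, pen down
PD: pen down
RT 144: heading 90 -> 306
LT 154: heading 306 -> 100
BK 14.1: (-2,8) -> (0.448,-5.886) [heading=100, draw]
BK 4.8: (0.448,-5.886) -> (1.282,-10.613) [heading=100, draw]
FD 13.5: (1.282,-10.613) -> (-1.062,2.682) [heading=100, draw]
RT 15: heading 100 -> 85
FD 1.6: (-1.062,2.682) -> (-0.923,4.276) [heading=85, draw]
FD 2.7: (-0.923,4.276) -> (-0.688,6.966) [heading=85, draw]
PU: pen up
RT 78: heading 85 -> 7
FD 5.8: (-0.688,6.966) -> (5.069,7.673) [heading=7, move]
LT 144: heading 7 -> 151
LT 120: heading 151 -> 271
FD 9.5: (5.069,7.673) -> (5.235,-1.826) [heading=271, move]
Final: pos=(5.235,-1.826), heading=271, 5 segment(s) drawn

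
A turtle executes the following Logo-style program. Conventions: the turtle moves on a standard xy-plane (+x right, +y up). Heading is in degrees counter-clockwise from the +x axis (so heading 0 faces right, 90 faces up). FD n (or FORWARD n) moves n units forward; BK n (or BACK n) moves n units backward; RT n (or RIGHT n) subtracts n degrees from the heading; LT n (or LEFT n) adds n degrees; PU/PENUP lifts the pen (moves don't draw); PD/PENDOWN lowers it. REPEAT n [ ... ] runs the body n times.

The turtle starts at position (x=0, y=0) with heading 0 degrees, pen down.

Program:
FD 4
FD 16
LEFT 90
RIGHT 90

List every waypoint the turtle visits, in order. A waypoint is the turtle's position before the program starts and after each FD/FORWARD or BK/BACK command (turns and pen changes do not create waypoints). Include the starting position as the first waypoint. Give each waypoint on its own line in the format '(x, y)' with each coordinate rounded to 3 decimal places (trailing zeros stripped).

Executing turtle program step by step:
Start: pos=(0,0), heading=0, pen down
FD 4: (0,0) -> (4,0) [heading=0, draw]
FD 16: (4,0) -> (20,0) [heading=0, draw]
LT 90: heading 0 -> 90
RT 90: heading 90 -> 0
Final: pos=(20,0), heading=0, 2 segment(s) drawn
Waypoints (3 total):
(0, 0)
(4, 0)
(20, 0)

Answer: (0, 0)
(4, 0)
(20, 0)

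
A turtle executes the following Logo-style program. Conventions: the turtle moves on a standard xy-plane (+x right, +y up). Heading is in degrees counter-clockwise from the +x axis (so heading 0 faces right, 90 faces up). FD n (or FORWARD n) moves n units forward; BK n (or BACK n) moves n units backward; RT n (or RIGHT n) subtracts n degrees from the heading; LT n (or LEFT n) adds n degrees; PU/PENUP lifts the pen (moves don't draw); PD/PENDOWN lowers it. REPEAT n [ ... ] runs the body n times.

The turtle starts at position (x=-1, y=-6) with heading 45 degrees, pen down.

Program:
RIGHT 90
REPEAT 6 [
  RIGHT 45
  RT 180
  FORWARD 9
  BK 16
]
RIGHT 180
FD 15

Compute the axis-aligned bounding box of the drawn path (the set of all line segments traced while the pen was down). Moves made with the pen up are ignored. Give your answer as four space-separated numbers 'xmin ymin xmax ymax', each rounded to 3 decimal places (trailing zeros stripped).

Executing turtle program step by step:
Start: pos=(-1,-6), heading=45, pen down
RT 90: heading 45 -> 315
REPEAT 6 [
  -- iteration 1/6 --
  RT 45: heading 315 -> 270
  RT 180: heading 270 -> 90
  FD 9: (-1,-6) -> (-1,3) [heading=90, draw]
  BK 16: (-1,3) -> (-1,-13) [heading=90, draw]
  -- iteration 2/6 --
  RT 45: heading 90 -> 45
  RT 180: heading 45 -> 225
  FD 9: (-1,-13) -> (-7.364,-19.364) [heading=225, draw]
  BK 16: (-7.364,-19.364) -> (3.95,-8.05) [heading=225, draw]
  -- iteration 3/6 --
  RT 45: heading 225 -> 180
  RT 180: heading 180 -> 0
  FD 9: (3.95,-8.05) -> (12.95,-8.05) [heading=0, draw]
  BK 16: (12.95,-8.05) -> (-3.05,-8.05) [heading=0, draw]
  -- iteration 4/6 --
  RT 45: heading 0 -> 315
  RT 180: heading 315 -> 135
  FD 9: (-3.05,-8.05) -> (-9.414,-1.686) [heading=135, draw]
  BK 16: (-9.414,-1.686) -> (1.899,-13) [heading=135, draw]
  -- iteration 5/6 --
  RT 45: heading 135 -> 90
  RT 180: heading 90 -> 270
  FD 9: (1.899,-13) -> (1.899,-22) [heading=270, draw]
  BK 16: (1.899,-22) -> (1.899,-6) [heading=270, draw]
  -- iteration 6/6 --
  RT 45: heading 270 -> 225
  RT 180: heading 225 -> 45
  FD 9: (1.899,-6) -> (8.263,0.364) [heading=45, draw]
  BK 16: (8.263,0.364) -> (-3.05,-10.95) [heading=45, draw]
]
RT 180: heading 45 -> 225
FD 15: (-3.05,-10.95) -> (-13.657,-21.556) [heading=225, draw]
Final: pos=(-13.657,-21.556), heading=225, 13 segment(s) drawn

Segment endpoints: x in {-13.657, -9.414, -7.364, -3.05, -3.05, -1, -1, -1, 1.899, 1.899, 1.899, 3.95, 8.263, 12.95}, y in {-22, -21.556, -19.364, -13, -13, -10.95, -8.05, -8.05, -8.05, -6, -6, -1.686, 0.364, 3}
xmin=-13.657, ymin=-22, xmax=12.95, ymax=3

Answer: -13.657 -22 12.95 3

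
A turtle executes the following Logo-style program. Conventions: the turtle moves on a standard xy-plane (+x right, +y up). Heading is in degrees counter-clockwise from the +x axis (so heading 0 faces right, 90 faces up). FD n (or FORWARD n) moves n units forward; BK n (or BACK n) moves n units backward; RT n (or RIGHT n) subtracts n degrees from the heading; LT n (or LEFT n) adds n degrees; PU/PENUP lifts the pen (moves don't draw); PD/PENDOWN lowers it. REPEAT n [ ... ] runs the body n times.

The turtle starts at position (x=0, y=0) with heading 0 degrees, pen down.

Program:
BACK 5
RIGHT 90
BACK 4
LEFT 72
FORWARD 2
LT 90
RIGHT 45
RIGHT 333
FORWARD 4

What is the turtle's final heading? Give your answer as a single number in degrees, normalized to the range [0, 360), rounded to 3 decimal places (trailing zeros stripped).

Executing turtle program step by step:
Start: pos=(0,0), heading=0, pen down
BK 5: (0,0) -> (-5,0) [heading=0, draw]
RT 90: heading 0 -> 270
BK 4: (-5,0) -> (-5,4) [heading=270, draw]
LT 72: heading 270 -> 342
FD 2: (-5,4) -> (-3.098,3.382) [heading=342, draw]
LT 90: heading 342 -> 72
RT 45: heading 72 -> 27
RT 333: heading 27 -> 54
FD 4: (-3.098,3.382) -> (-0.747,6.618) [heading=54, draw]
Final: pos=(-0.747,6.618), heading=54, 4 segment(s) drawn

Answer: 54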